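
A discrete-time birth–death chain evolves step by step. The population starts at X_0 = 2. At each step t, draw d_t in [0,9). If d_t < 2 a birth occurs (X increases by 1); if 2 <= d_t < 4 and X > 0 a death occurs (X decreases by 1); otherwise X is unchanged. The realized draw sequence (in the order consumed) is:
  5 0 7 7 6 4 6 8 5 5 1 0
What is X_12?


t=0: X=2, d=5 → hold, X_1=2
t=1: X=2, d=0 → birth, X_2=3
t=2: X=3, d=7 → hold, X_3=3
t=3: X=3, d=7 → hold, X_4=3
t=4: X=3, d=6 → hold, X_5=3
t=5: X=3, d=4 → hold, X_6=3
t=6: X=3, d=6 → hold, X_7=3
t=7: X=3, d=8 → hold, X_8=3
t=8: X=3, d=5 → hold, X_9=3
t=9: X=3, d=5 → hold, X_10=3
t=10: X=3, d=1 → birth, X_11=4
t=11: X=4, d=0 → birth, X_12=5

5


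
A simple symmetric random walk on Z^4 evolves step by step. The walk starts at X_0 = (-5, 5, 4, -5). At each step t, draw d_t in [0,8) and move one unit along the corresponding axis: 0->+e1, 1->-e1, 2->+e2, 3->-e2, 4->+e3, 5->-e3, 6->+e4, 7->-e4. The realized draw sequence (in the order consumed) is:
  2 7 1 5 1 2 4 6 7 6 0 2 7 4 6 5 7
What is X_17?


t=0: X=(-5, 5, 4, -5), d=2 → +e2, X_1=(-5, 6, 4, -5)
t=1: X=(-5, 6, 4, -5), d=7 → -e4, X_2=(-5, 6, 4, -6)
t=2: X=(-5, 6, 4, -6), d=1 → -e1, X_3=(-6, 6, 4, -6)
t=3: X=(-6, 6, 4, -6), d=5 → -e3, X_4=(-6, 6, 3, -6)
t=4: X=(-6, 6, 3, -6), d=1 → -e1, X_5=(-7, 6, 3, -6)
t=5: X=(-7, 6, 3, -6), d=2 → +e2, X_6=(-7, 7, 3, -6)
t=6: X=(-7, 7, 3, -6), d=4 → +e3, X_7=(-7, 7, 4, -6)
t=7: X=(-7, 7, 4, -6), d=6 → +e4, X_8=(-7, 7, 4, -5)
t=8: X=(-7, 7, 4, -5), d=7 → -e4, X_9=(-7, 7, 4, -6)
t=9: X=(-7, 7, 4, -6), d=6 → +e4, X_10=(-7, 7, 4, -5)
t=10: X=(-7, 7, 4, -5), d=0 → +e1, X_11=(-6, 7, 4, -5)
t=11: X=(-6, 7, 4, -5), d=2 → +e2, X_12=(-6, 8, 4, -5)
t=12: X=(-6, 8, 4, -5), d=7 → -e4, X_13=(-6, 8, 4, -6)
t=13: X=(-6, 8, 4, -6), d=4 → +e3, X_14=(-6, 8, 5, -6)
t=14: X=(-6, 8, 5, -6), d=6 → +e4, X_15=(-6, 8, 5, -5)
t=15: X=(-6, 8, 5, -5), d=5 → -e3, X_16=(-6, 8, 4, -5)
t=16: X=(-6, 8, 4, -5), d=7 → -e4, X_17=(-6, 8, 4, -6)

(-6, 8, 4, -6)


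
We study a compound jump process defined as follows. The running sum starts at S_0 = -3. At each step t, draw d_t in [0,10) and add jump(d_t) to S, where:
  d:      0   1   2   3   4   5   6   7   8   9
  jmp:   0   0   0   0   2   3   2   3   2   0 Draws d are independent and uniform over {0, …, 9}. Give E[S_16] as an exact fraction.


Outcome values over d=0..9: [0, 0, 0, 0, 2, 3, 2, 3, 2, 0]
Σy = 12, Σy² = 30, M = 10
μ = 12/10 = 6/5,  σ² = 30/10 − (6/5)² = 39/25
E[S_16] = -3 + 16·(6/5) = 81/5

81/5


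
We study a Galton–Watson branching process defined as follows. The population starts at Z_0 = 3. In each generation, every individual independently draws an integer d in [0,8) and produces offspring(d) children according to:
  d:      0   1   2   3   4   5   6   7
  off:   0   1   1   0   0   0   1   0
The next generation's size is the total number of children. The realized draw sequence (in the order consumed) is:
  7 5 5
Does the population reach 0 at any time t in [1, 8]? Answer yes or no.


yes

gen 0: Z_0=3, draws=[7, 5, 5], offspring=[0, 0, 0], Z_1=0
gen 1: Z_1=0, draws=[], offspring=[], Z_2=0
gen 2: Z_2=0, draws=[], offspring=[], Z_3=0
gen 3: Z_3=0, draws=[], offspring=[], Z_4=0
gen 4: Z_4=0, draws=[], offspring=[], Z_5=0
gen 5: Z_5=0, draws=[], offspring=[], Z_6=0
gen 6: Z_6=0, draws=[], offspring=[], Z_7=0
gen 7: Z_7=0, draws=[], offspring=[], Z_8=0


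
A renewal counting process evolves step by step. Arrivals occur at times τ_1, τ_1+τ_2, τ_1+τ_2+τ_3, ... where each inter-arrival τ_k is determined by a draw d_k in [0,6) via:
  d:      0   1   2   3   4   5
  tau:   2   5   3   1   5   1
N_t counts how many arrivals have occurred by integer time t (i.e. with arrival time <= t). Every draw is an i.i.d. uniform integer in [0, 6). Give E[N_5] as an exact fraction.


Inter-arrival values over d=0..5: [2, 5, 3, 1, 5, 1]
Each d has probability 1/6, so the pmf of τ is: f(1) = 1/3, f(2) = 1/6, f(3) = 1/6, f(5) = 1/3
Renewal equation for m(n) = E[N_n]: condition on τ_1 = k (if k <= n, one arrival plus a fresh copy on the remaining n−k steps): m(n) = F(n) + Σ_{k<=n} f(k)·m(n−k), where F(n) = P(τ <= n) and m(0) = 0
m(1) = F(1) = 1/3
m(2) = F(2) + f(1)·m(1) = 1/2 + 1/3·1/3 = 11/18
m(3) = F(3) + f(1)·m(2) + f(2)·m(1) = 2/3 + 1/3·11/18 + 1/6·1/3 = 25/27
m(4) = F(4) + f(1)·m(3) + f(2)·m(2) + f(3)·m(1) = 2/3 + 1/3·25/27 + 1/6·11/18 + 1/6·1/3 = 367/324
m(5) = F(5) + f(1)·m(4) + f(2)·m(3) + f(3)·m(2) = 1 + 1/3·367/324 + 1/6·25/27 + 1/6·11/18 = 397/243
E[N_5] = m(5) = 397/243

397/243


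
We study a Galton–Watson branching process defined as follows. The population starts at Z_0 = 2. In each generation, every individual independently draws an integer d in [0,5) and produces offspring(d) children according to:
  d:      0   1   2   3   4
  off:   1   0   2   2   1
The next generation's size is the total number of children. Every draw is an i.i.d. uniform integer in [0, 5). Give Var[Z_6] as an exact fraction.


Outcome values over d=0..4: [1, 0, 2, 2, 1]
Σy = 6, Σy² = 10, M = 5
μ = 6/5 = 6/5,  σ² = 10/5 − (6/5)² = 14/25
V_0 = 0, E_0 = 2
V_1 = 14/25·E_0 + (6/5)²·V_0 = 28/25;  E_1 = 12/5
V_2 = 14/25·E_1 + (6/5)²·V_1 = 1848/625;  E_2 = 72/25
V_3 = 14/25·E_2 + (6/5)²·V_2 = 91728/15625;  E_3 = 432/125
V_4 = 14/25·E_3 + (6/5)²·V_3 = 4058208/390625;  E_4 = 2592/625
V_5 = 14/25·E_4 + (6/5)²·V_4 = 168775488/9765625;  E_5 = 15552/3125
V_6 = 14/25·E_5 + (6/5)²·V_5 = 6756317568/244140625;  E_6 = 93312/15625

6756317568/244140625


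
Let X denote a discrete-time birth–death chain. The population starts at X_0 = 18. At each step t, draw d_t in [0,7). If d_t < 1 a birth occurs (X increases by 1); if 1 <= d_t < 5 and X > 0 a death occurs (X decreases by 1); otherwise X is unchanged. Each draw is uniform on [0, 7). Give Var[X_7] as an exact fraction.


26/7

X can drop by at most 1 per step and X_0 = 18 > T = 7, so X_t >= 18 − t >= 11 > 0 for every t <= 7: the floor at 0 (the 'and X > 0' condition) never binds. Hence X_7 = X_0 + Σ_{t<7} Y_t with i.i.d. increments Y_t = y(d_t) ∈ {+1, −1, 0}.
Outcome values over d=0..6: [1, -1, -1, -1, -1, 0, 0]
Σy = -3, Σy² = 5, M = 7
μ = -3/7 = -3/7,  σ² = 5/7 − (-3/7)² = 26/49
Independent increments: Var[X_7] = 7·σ² = 7·(26/49) = 26/7


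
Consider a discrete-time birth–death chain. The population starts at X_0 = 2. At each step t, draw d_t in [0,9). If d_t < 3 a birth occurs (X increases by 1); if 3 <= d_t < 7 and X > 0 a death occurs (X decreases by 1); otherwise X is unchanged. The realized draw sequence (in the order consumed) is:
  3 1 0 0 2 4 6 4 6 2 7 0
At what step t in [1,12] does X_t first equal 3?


3

t=0: X=2, d=3 → death, X_1=1
t=1: X=1, d=1 → birth, X_2=2
t=2: X=2, d=0 → birth, X_3=3
t=3: X=3, d=0 → birth, X_4=4
t=4: X=4, d=2 → birth, X_5=5
t=5: X=5, d=4 → death, X_6=4
t=6: X=4, d=6 → death, X_7=3
t=7: X=3, d=4 → death, X_8=2
t=8: X=2, d=6 → death, X_9=1
t=9: X=1, d=2 → birth, X_10=2
t=10: X=2, d=7 → hold, X_11=2
t=11: X=2, d=0 → birth, X_12=3


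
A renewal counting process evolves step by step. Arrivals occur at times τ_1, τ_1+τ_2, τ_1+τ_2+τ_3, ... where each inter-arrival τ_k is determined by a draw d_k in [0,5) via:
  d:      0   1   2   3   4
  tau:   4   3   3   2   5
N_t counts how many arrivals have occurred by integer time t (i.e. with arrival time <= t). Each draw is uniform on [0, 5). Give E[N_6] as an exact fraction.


181/125

Inter-arrival values over d=0..4: [4, 3, 3, 2, 5]
Each d has probability 1/5, so the pmf of τ is: f(2) = 1/5, f(3) = 2/5, f(4) = 1/5, f(5) = 1/5
Renewal equation for m(n) = E[N_n]: condition on τ_1 = k (if k <= n, one arrival plus a fresh copy on the remaining n−k steps): m(n) = F(n) + Σ_{k<=n} f(k)·m(n−k), where F(n) = P(τ <= n) and m(0) = 0
m(1) = F(1) = 0
m(2) = F(2) = 1/5
m(3) = F(3) = 3/5
m(4) = F(4) + f(2)·m(2) = 4/5 + 1/5·1/5 = 21/25
m(5) = F(5) + f(2)·m(3) + f(3)·m(2) = 1 + 1/5·3/5 + 2/5·1/5 = 6/5
m(6) = F(6) + f(2)·m(4) + f(3)·m(3) + f(4)·m(2) = 1 + 1/5·21/25 + 2/5·3/5 + 1/5·1/5 = 181/125
E[N_6] = m(6) = 181/125


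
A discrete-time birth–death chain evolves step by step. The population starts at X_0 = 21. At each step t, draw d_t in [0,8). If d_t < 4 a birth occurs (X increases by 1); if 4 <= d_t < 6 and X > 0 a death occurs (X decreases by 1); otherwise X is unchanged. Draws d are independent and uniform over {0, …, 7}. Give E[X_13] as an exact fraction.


97/4

X can drop by at most 1 per step and X_0 = 21 > T = 13, so X_t >= 21 − t >= 8 > 0 for every t <= 13: the floor at 0 (the 'and X > 0' condition) never binds. Hence X_13 = X_0 + Σ_{t<13} Y_t with i.i.d. increments Y_t = y(d_t) ∈ {+1, −1, 0}.
Outcome values over d=0..7: [1, 1, 1, 1, -1, -1, 0, 0]
Σy = 2, Σy² = 6, M = 8
μ = 2/8 = 1/4,  σ² = 6/8 − (1/4)² = 11/16
E[X_13] = 21 + 13·(1/4) = 97/4


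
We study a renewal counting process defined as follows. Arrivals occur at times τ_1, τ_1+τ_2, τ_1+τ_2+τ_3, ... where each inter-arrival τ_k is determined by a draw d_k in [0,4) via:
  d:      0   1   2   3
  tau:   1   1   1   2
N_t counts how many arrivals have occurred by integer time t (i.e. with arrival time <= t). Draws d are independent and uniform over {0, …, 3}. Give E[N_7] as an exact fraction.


91095/16384

Inter-arrival values over d=0..3: [1, 1, 1, 2]
Each d has probability 1/4, so the pmf of τ is: f(1) = 3/4, f(2) = 1/4
Renewal equation for m(n) = E[N_n]: condition on τ_1 = k (if k <= n, one arrival plus a fresh copy on the remaining n−k steps): m(n) = F(n) + Σ_{k<=n} f(k)·m(n−k), where F(n) = P(τ <= n) and m(0) = 0
m(1) = F(1) = 3/4
m(2) = F(2) + f(1)·m(1) = 1 + 3/4·3/4 = 25/16
m(3) = F(3) + f(1)·m(2) + f(2)·m(1) = 1 + 3/4·25/16 + 1/4·3/4 = 151/64
m(4) = F(4) + f(1)·m(3) + f(2)·m(2) = 1 + 3/4·151/64 + 1/4·25/16 = 809/256
m(5) = F(5) + f(1)·m(4) + f(2)·m(3) = 1 + 3/4·809/256 + 1/4·151/64 = 4055/1024
m(6) = F(6) + f(1)·m(5) + f(2)·m(4) = 1 + 3/4·4055/1024 + 1/4·809/256 = 19497/4096
m(7) = F(7) + f(1)·m(6) + f(2)·m(5) = 1 + 3/4·19497/4096 + 1/4·4055/1024 = 91095/16384
E[N_7] = m(7) = 91095/16384


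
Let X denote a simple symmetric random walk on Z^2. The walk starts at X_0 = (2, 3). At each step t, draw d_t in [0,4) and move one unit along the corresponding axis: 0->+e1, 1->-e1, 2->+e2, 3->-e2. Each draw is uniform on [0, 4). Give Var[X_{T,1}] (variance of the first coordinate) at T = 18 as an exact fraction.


Outcome values over d=0..3: [1, -1, 0, 0]
Σy = 0, Σy² = 2, M = 4
μ = 0/4 = 0,  σ² = 2/4 − (0)² = 1/2
Independent increments: Var[X_18] = 18·σ² = 18·(1/2) = 9

9


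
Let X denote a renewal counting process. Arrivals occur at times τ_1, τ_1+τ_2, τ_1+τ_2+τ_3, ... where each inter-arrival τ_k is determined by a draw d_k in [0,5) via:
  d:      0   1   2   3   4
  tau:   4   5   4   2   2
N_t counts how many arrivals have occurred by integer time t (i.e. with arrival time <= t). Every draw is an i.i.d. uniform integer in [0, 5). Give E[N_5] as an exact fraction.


Inter-arrival values over d=0..4: [4, 5, 4, 2, 2]
Each d has probability 1/5, so the pmf of τ is: f(2) = 2/5, f(4) = 2/5, f(5) = 1/5
Renewal equation for m(n) = E[N_n]: condition on τ_1 = k (if k <= n, one arrival plus a fresh copy on the remaining n−k steps): m(n) = F(n) + Σ_{k<=n} f(k)·m(n−k), where F(n) = P(τ <= n) and m(0) = 0
m(1) = F(1) = 0
m(2) = F(2) = 2/5
m(3) = F(3) = 2/5
m(4) = F(4) + f(2)·m(2) = 4/5 + 2/5·2/5 = 24/25
m(5) = F(5) + f(2)·m(3) = 1 + 2/5·2/5 = 29/25
E[N_5] = m(5) = 29/25

29/25


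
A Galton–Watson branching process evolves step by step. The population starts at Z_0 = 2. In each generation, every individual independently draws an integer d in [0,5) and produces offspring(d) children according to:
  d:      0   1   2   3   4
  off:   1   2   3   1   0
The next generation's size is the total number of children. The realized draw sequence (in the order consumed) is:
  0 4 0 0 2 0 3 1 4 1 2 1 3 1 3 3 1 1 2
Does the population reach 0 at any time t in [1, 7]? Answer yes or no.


no

gen 0: Z_0=2, draws=[0, 4], offspring=[1, 0], Z_1=1
gen 1: Z_1=1, draws=[0], offspring=[1], Z_2=1
gen 2: Z_2=1, draws=[0], offspring=[1], Z_3=1
gen 3: Z_3=1, draws=[2], offspring=[3], Z_4=3
gen 4: Z_4=3, draws=[0, 3, 1], offspring=[1, 1, 2], Z_5=4
gen 5: Z_5=4, draws=[4, 1, 2, 1], offspring=[0, 2, 3, 2], Z_6=7
gen 6: Z_6=7, draws=[3, 1, 3, 3, 1, 1, 2], offspring=[1, 2, 1, 1, 2, 2, 3], Z_7=12


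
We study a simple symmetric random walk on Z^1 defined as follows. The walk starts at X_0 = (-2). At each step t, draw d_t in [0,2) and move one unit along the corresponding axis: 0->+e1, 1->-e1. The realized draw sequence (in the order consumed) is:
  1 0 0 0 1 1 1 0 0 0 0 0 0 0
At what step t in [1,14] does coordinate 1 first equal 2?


12

t=0: X=(-2), d=1 → -e1, X_1=(-3)
t=1: X=(-3), d=0 → +e1, X_2=(-2)
t=2: X=(-2), d=0 → +e1, X_3=(-1)
t=3: X=(-1), d=0 → +e1, X_4=(0)
t=4: X=(0), d=1 → -e1, X_5=(-1)
t=5: X=(-1), d=1 → -e1, X_6=(-2)
t=6: X=(-2), d=1 → -e1, X_7=(-3)
t=7: X=(-3), d=0 → +e1, X_8=(-2)
t=8: X=(-2), d=0 → +e1, X_9=(-1)
t=9: X=(-1), d=0 → +e1, X_10=(0)
t=10: X=(0), d=0 → +e1, X_11=(1)
t=11: X=(1), d=0 → +e1, X_12=(2)
t=12: X=(2), d=0 → +e1, X_13=(3)
t=13: X=(3), d=0 → +e1, X_14=(4)


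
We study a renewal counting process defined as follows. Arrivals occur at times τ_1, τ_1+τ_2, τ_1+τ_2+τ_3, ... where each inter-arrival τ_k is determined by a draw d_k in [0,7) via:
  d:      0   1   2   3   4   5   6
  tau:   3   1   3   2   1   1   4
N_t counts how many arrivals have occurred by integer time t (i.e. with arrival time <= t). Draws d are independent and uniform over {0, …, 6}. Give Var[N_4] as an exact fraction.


Inter-arrival values over d=0..6: [3, 1, 3, 2, 1, 1, 4]
Each d has probability 1/7, so the pmf of τ is: f(1) = 3/7, f(2) = 1/7, f(3) = 2/7, f(4) = 1/7
Let p_n(j) = P(N_n = j), with p_0 = [1]. Condition on τ_1: p_n(0) = P(τ > n), and for j >= 1, p_n(j) = Σ_{k<=n} f(k)·p_{n−k}(j−1)
p_1 = [4/7, 3/7]  (j = 0..1)
p_2 = [3/7, 19/49, 9/49]  (j = 0..2)
p_3 = [1/7, 27/49, 78/343, 27/343]  (j = 0..3)
p_4 = [0, 3/7, 142/343, 297/2401, 81/2401]  (j = 0..4)
E[N_4] = Σ j·p_4(j) = 4232/2401;  E[N_4²] = Σ j²·p_4(j) = 1282/343
Var[N_4] = 1282/343 − (4232/2401)² = 3636750/5764801

3636750/5764801


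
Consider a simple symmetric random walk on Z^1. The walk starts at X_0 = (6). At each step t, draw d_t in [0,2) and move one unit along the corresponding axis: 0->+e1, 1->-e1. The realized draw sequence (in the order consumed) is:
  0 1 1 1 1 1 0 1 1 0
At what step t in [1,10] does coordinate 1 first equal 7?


1

t=0: X=(6), d=0 → +e1, X_1=(7)
t=1: X=(7), d=1 → -e1, X_2=(6)
t=2: X=(6), d=1 → -e1, X_3=(5)
t=3: X=(5), d=1 → -e1, X_4=(4)
t=4: X=(4), d=1 → -e1, X_5=(3)
t=5: X=(3), d=1 → -e1, X_6=(2)
t=6: X=(2), d=0 → +e1, X_7=(3)
t=7: X=(3), d=1 → -e1, X_8=(2)
t=8: X=(2), d=1 → -e1, X_9=(1)
t=9: X=(1), d=0 → +e1, X_10=(2)


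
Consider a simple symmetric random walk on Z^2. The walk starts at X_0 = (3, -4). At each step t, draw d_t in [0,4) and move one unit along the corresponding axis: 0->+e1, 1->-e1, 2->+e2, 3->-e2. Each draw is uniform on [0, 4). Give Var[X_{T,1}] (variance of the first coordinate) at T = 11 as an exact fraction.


11/2

Outcome values over d=0..3: [1, -1, 0, 0]
Σy = 0, Σy² = 2, M = 4
μ = 0/4 = 0,  σ² = 2/4 − (0)² = 1/2
Independent increments: Var[X_11] = 11·σ² = 11·(1/2) = 11/2


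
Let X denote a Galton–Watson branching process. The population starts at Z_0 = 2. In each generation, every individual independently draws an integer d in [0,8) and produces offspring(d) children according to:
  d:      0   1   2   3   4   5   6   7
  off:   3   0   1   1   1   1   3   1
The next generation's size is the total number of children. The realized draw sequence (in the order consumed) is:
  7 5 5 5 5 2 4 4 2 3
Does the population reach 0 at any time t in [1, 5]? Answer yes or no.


gen 0: Z_0=2, draws=[7, 5], offspring=[1, 1], Z_1=2
gen 1: Z_1=2, draws=[5, 5], offspring=[1, 1], Z_2=2
gen 2: Z_2=2, draws=[5, 2], offspring=[1, 1], Z_3=2
gen 3: Z_3=2, draws=[4, 4], offspring=[1, 1], Z_4=2
gen 4: Z_4=2, draws=[2, 3], offspring=[1, 1], Z_5=2

no


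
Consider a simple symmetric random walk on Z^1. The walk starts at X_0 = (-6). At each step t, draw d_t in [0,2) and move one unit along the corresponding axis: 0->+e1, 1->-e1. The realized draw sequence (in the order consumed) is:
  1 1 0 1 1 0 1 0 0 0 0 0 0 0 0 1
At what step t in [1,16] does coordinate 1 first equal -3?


t=0: X=(-6), d=1 → -e1, X_1=(-7)
t=1: X=(-7), d=1 → -e1, X_2=(-8)
t=2: X=(-8), d=0 → +e1, X_3=(-7)
t=3: X=(-7), d=1 → -e1, X_4=(-8)
t=4: X=(-8), d=1 → -e1, X_5=(-9)
t=5: X=(-9), d=0 → +e1, X_6=(-8)
t=6: X=(-8), d=1 → -e1, X_7=(-9)
t=7: X=(-9), d=0 → +e1, X_8=(-8)
t=8: X=(-8), d=0 → +e1, X_9=(-7)
t=9: X=(-7), d=0 → +e1, X_10=(-6)
t=10: X=(-6), d=0 → +e1, X_11=(-5)
t=11: X=(-5), d=0 → +e1, X_12=(-4)
t=12: X=(-4), d=0 → +e1, X_13=(-3)
t=13: X=(-3), d=0 → +e1, X_14=(-2)
t=14: X=(-2), d=0 → +e1, X_15=(-1)
t=15: X=(-1), d=1 → -e1, X_16=(-2)

13


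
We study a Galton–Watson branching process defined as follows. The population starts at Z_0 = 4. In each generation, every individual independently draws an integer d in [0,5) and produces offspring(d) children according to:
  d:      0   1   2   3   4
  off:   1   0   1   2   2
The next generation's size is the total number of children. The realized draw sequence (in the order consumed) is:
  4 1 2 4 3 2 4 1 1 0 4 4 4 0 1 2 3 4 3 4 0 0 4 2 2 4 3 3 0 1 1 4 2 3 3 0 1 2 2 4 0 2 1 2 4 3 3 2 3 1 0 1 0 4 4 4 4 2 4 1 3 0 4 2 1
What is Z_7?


gen 0: Z_0=4, draws=[4, 1, 2, 4], offspring=[2, 0, 1, 2], Z_1=5
gen 1: Z_1=5, draws=[3, 2, 4, 1, 1], offspring=[2, 1, 2, 0, 0], Z_2=5
gen 2: Z_2=5, draws=[0, 4, 4, 4, 0], offspring=[1, 2, 2, 2, 1], Z_3=8
gen 3: Z_3=8, draws=[1, 2, 3, 4, 3, 4, 0, 0], offspring=[0, 1, 2, 2, 2, 2, 1, 1], Z_4=11
gen 4: Z_4=11, draws=[4, 2, 2, 4, 3, 3, 0, 1, 1, 4, 2], offspring=[2, 1, 1, 2, 2, 2, 1, 0, 0, 2, 1], Z_5=14
gen 5: Z_5=14, draws=[3, 3, 0, 1, 2, 2, 4, 0, 2, 1, 2, 4, 3, 3], offspring=[2, 2, 1, 0, 1, 1, 2, 1, 1, 0, 1, 2, 2, 2], Z_6=18
gen 6: Z_6=18, draws=[2, 3, 1, 0, 1, 0, 4, 4, 4, 4, 2, 4, 1, 3, 0, 4, 2, 1], offspring=[1, 2, 0, 1, 0, 1, 2, 2, 2, 2, 1, 2, 0, 2, 1, 2, 1, 0], Z_7=22

22


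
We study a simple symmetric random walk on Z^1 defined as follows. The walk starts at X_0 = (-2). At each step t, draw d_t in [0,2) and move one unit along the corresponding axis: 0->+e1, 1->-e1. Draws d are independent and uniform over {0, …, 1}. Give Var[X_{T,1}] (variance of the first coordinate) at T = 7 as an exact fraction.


Outcome values over d=0..1: [1, -1]
Σy = 0, Σy² = 2, M = 2
μ = 0/2 = 0,  σ² = 2/2 − (0)² = 1
Independent increments: Var[X_7] = 7·σ² = 7·(1) = 7

7


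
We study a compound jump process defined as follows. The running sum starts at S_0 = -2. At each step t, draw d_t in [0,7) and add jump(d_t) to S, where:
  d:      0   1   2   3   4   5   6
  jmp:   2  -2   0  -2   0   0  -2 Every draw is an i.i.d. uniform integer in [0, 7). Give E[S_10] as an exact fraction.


Outcome values over d=0..6: [2, -2, 0, -2, 0, 0, -2]
Σy = -4, Σy² = 16, M = 7
μ = -4/7 = -4/7,  σ² = 16/7 − (-4/7)² = 96/49
E[S_10] = -2 + 10·(-4/7) = -54/7

-54/7


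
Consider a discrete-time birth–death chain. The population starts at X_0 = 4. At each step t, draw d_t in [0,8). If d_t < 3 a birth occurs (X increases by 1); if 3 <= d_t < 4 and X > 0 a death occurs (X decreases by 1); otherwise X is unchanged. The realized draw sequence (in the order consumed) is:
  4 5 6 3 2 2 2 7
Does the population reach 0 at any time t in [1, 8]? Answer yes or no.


t=0: X=4, d=4 → hold, X_1=4
t=1: X=4, d=5 → hold, X_2=4
t=2: X=4, d=6 → hold, X_3=4
t=3: X=4, d=3 → death, X_4=3
t=4: X=3, d=2 → birth, X_5=4
t=5: X=4, d=2 → birth, X_6=5
t=6: X=5, d=2 → birth, X_7=6
t=7: X=6, d=7 → hold, X_8=6

no


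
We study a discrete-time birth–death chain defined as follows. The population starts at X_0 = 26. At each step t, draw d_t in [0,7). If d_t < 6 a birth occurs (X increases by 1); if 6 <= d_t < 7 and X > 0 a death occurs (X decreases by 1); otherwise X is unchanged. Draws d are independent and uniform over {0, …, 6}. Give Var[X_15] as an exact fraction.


X can drop by at most 1 per step and X_0 = 26 > T = 15, so X_t >= 26 − t >= 11 > 0 for every t <= 15: the floor at 0 (the 'and X > 0' condition) never binds. Hence X_15 = X_0 + Σ_{t<15} Y_t with i.i.d. increments Y_t = y(d_t) ∈ {+1, −1, 0}.
Outcome values over d=0..6: [1, 1, 1, 1, 1, 1, -1]
Σy = 5, Σy² = 7, M = 7
μ = 5/7 = 5/7,  σ² = 7/7 − (5/7)² = 24/49
Independent increments: Var[X_15] = 15·σ² = 15·(24/49) = 360/49

360/49


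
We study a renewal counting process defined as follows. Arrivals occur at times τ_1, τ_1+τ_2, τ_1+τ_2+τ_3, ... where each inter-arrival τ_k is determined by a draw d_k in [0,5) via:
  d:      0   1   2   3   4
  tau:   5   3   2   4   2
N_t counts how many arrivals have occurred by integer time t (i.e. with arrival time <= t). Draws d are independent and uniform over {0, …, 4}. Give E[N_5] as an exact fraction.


Inter-arrival values over d=0..4: [5, 3, 2, 4, 2]
Each d has probability 1/5, so the pmf of τ is: f(2) = 2/5, f(3) = 1/5, f(4) = 1/5, f(5) = 1/5
Renewal equation for m(n) = E[N_n]: condition on τ_1 = k (if k <= n, one arrival plus a fresh copy on the remaining n−k steps): m(n) = F(n) + Σ_{k<=n} f(k)·m(n−k), where F(n) = P(τ <= n) and m(0) = 0
m(1) = F(1) = 0
m(2) = F(2) = 2/5
m(3) = F(3) = 3/5
m(4) = F(4) + f(2)·m(2) = 4/5 + 2/5·2/5 = 24/25
m(5) = F(5) + f(2)·m(3) + f(3)·m(2) = 1 + 2/5·3/5 + 1/5·2/5 = 33/25
E[N_5] = m(5) = 33/25

33/25


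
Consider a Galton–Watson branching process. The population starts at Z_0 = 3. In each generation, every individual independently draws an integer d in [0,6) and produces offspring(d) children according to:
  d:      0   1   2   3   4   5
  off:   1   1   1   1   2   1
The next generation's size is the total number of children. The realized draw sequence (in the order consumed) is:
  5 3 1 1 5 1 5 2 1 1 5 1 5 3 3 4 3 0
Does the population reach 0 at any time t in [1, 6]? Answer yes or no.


no

gen 0: Z_0=3, draws=[5, 3, 1], offspring=[1, 1, 1], Z_1=3
gen 1: Z_1=3, draws=[1, 5, 1], offspring=[1, 1, 1], Z_2=3
gen 2: Z_2=3, draws=[5, 2, 1], offspring=[1, 1, 1], Z_3=3
gen 3: Z_3=3, draws=[1, 5, 1], offspring=[1, 1, 1], Z_4=3
gen 4: Z_4=3, draws=[5, 3, 3], offspring=[1, 1, 1], Z_5=3
gen 5: Z_5=3, draws=[4, 3, 0], offspring=[2, 1, 1], Z_6=4


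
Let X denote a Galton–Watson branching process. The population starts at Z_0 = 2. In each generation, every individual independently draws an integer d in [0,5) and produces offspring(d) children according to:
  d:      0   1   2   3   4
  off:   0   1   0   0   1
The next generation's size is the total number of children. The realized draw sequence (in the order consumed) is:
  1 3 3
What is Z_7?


gen 0: Z_0=2, draws=[1, 3], offspring=[1, 0], Z_1=1
gen 1: Z_1=1, draws=[3], offspring=[0], Z_2=0
gen 2: Z_2=0, draws=[], offspring=[], Z_3=0
gen 3: Z_3=0, draws=[], offspring=[], Z_4=0
gen 4: Z_4=0, draws=[], offspring=[], Z_5=0
gen 5: Z_5=0, draws=[], offspring=[], Z_6=0
gen 6: Z_6=0, draws=[], offspring=[], Z_7=0

0


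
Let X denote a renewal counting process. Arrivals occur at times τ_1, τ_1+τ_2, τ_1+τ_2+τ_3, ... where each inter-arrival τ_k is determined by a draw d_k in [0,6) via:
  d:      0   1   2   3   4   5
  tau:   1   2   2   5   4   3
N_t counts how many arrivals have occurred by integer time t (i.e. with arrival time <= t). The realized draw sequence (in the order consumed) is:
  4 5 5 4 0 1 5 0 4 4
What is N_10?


3

draw d_1=4: τ_1=4, arrival time A_1=4
draw d_2=5: τ_2=3, arrival time A_2=7
draw d_3=5: τ_3=3, arrival time A_3=10
draw d_4=4: τ_4=4, arrival time A_4=14
draw d_5=0: τ_5=1, arrival time A_5=15
draw d_6=1: τ_6=2, arrival time A_6=17
draw d_7=5: τ_7=3, arrival time A_7=20
draw d_8=0: τ_8=1, arrival time A_8=21
draw d_9=4: τ_9=4, arrival time A_9=25
draw d_10=4: τ_10=4, arrival time A_10=29
N_t over t=0..10: 0:0 1:0 2:0 3:0 4:1 5:1 6:1 7:2 8:2 9:2 10:3


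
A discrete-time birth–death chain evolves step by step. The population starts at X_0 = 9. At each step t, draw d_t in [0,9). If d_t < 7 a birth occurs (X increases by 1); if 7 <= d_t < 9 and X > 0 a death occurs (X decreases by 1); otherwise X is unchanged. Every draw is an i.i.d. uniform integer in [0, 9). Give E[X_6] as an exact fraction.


37/3

X can drop by at most 1 per step and X_0 = 9 > T = 6, so X_t >= 9 − t >= 3 > 0 for every t <= 6: the floor at 0 (the 'and X > 0' condition) never binds. Hence X_6 = X_0 + Σ_{t<6} Y_t with i.i.d. increments Y_t = y(d_t) ∈ {+1, −1, 0}.
Outcome values over d=0..8: [1, 1, 1, 1, 1, 1, 1, -1, -1]
Σy = 5, Σy² = 9, M = 9
μ = 5/9 = 5/9,  σ² = 9/9 − (5/9)² = 56/81
E[X_6] = 9 + 6·(5/9) = 37/3


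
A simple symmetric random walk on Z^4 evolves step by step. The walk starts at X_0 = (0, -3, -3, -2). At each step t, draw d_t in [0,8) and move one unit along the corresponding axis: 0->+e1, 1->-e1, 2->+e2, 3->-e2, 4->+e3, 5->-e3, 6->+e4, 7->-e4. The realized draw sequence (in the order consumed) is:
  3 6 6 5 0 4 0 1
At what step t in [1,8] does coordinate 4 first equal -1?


t=0: X=(0, -3, -3, -2), d=3 → -e2, X_1=(0, -4, -3, -2)
t=1: X=(0, -4, -3, -2), d=6 → +e4, X_2=(0, -4, -3, -1)
t=2: X=(0, -4, -3, -1), d=6 → +e4, X_3=(0, -4, -3, 0)
t=3: X=(0, -4, -3, 0), d=5 → -e3, X_4=(0, -4, -4, 0)
t=4: X=(0, -4, -4, 0), d=0 → +e1, X_5=(1, -4, -4, 0)
t=5: X=(1, -4, -4, 0), d=4 → +e3, X_6=(1, -4, -3, 0)
t=6: X=(1, -4, -3, 0), d=0 → +e1, X_7=(2, -4, -3, 0)
t=7: X=(2, -4, -3, 0), d=1 → -e1, X_8=(1, -4, -3, 0)

2


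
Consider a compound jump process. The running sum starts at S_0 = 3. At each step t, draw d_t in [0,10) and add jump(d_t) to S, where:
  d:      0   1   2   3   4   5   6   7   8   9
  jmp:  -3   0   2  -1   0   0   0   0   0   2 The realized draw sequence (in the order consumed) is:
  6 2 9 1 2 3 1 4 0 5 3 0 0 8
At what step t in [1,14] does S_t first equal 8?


6

t=0: S=3, d=6, jump=0, S_1=3
t=1: S=3, d=2, jump=2, S_2=5
t=2: S=5, d=9, jump=2, S_3=7
t=3: S=7, d=1, jump=0, S_4=7
t=4: S=7, d=2, jump=2, S_5=9
t=5: S=9, d=3, jump=-1, S_6=8
t=6: S=8, d=1, jump=0, S_7=8
t=7: S=8, d=4, jump=0, S_8=8
t=8: S=8, d=0, jump=-3, S_9=5
t=9: S=5, d=5, jump=0, S_10=5
t=10: S=5, d=3, jump=-1, S_11=4
t=11: S=4, d=0, jump=-3, S_12=1
t=12: S=1, d=0, jump=-3, S_13=-2
t=13: S=-2, d=8, jump=0, S_14=-2


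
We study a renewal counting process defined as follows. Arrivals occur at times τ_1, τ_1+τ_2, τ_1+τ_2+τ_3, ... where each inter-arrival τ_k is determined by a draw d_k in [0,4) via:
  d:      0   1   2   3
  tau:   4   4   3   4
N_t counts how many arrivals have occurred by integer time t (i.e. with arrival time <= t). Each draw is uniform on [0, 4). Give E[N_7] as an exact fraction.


23/16

Inter-arrival values over d=0..3: [4, 4, 3, 4]
Each d has probability 1/4, so the pmf of τ is: f(3) = 1/4, f(4) = 3/4
Renewal equation for m(n) = E[N_n]: condition on τ_1 = k (if k <= n, one arrival plus a fresh copy on the remaining n−k steps): m(n) = F(n) + Σ_{k<=n} f(k)·m(n−k), where F(n) = P(τ <= n) and m(0) = 0
m(1) = F(1) = 0
m(2) = F(2) = 0
m(3) = F(3) = 1/4
m(4) = F(4) = 1
m(5) = F(5) = 1
m(6) = F(6) + f(3)·m(3) = 1 + 1/4·1/4 = 17/16
m(7) = F(7) + f(3)·m(4) + f(4)·m(3) = 1 + 1/4·1 + 3/4·1/4 = 23/16
E[N_7] = m(7) = 23/16


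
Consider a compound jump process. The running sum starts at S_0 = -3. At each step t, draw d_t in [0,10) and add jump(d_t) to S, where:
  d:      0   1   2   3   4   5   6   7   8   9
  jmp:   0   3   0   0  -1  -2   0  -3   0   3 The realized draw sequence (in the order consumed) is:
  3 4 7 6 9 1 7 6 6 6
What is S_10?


-4

t=0: S=-3, d=3, jump=0, S_1=-3
t=1: S=-3, d=4, jump=-1, S_2=-4
t=2: S=-4, d=7, jump=-3, S_3=-7
t=3: S=-7, d=6, jump=0, S_4=-7
t=4: S=-7, d=9, jump=3, S_5=-4
t=5: S=-4, d=1, jump=3, S_6=-1
t=6: S=-1, d=7, jump=-3, S_7=-4
t=7: S=-4, d=6, jump=0, S_8=-4
t=8: S=-4, d=6, jump=0, S_9=-4
t=9: S=-4, d=6, jump=0, S_10=-4


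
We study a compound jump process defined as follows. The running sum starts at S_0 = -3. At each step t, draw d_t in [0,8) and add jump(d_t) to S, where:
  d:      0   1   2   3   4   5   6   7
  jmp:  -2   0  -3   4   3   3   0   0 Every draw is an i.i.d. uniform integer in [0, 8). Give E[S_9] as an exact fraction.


Outcome values over d=0..7: [-2, 0, -3, 4, 3, 3, 0, 0]
Σy = 5, Σy² = 47, M = 8
μ = 5/8 = 5/8,  σ² = 47/8 − (5/8)² = 351/64
E[S_9] = -3 + 9·(5/8) = 21/8

21/8


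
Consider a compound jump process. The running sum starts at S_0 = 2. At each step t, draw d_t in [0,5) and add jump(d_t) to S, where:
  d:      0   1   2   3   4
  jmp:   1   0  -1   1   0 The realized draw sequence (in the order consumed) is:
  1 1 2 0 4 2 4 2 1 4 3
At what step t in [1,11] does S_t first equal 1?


3

t=0: S=2, d=1, jump=0, S_1=2
t=1: S=2, d=1, jump=0, S_2=2
t=2: S=2, d=2, jump=-1, S_3=1
t=3: S=1, d=0, jump=1, S_4=2
t=4: S=2, d=4, jump=0, S_5=2
t=5: S=2, d=2, jump=-1, S_6=1
t=6: S=1, d=4, jump=0, S_7=1
t=7: S=1, d=2, jump=-1, S_8=0
t=8: S=0, d=1, jump=0, S_9=0
t=9: S=0, d=4, jump=0, S_10=0
t=10: S=0, d=3, jump=1, S_11=1


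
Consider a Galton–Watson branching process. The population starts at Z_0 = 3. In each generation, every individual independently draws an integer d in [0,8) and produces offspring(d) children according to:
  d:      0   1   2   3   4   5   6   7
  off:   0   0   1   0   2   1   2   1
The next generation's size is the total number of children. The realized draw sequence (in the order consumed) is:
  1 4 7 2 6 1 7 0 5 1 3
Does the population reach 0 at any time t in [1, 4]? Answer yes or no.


yes

gen 0: Z_0=3, draws=[1, 4, 7], offspring=[0, 2, 1], Z_1=3
gen 1: Z_1=3, draws=[2, 6, 1], offspring=[1, 2, 0], Z_2=3
gen 2: Z_2=3, draws=[7, 0, 5], offspring=[1, 0, 1], Z_3=2
gen 3: Z_3=2, draws=[1, 3], offspring=[0, 0], Z_4=0


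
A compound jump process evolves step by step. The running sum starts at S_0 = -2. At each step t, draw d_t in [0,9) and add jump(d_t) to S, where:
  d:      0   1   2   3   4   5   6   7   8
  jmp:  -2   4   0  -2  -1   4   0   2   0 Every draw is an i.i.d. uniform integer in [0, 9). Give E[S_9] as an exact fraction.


Outcome values over d=0..8: [-2, 4, 0, -2, -1, 4, 0, 2, 0]
Σy = 5, Σy² = 45, M = 9
μ = 5/9 = 5/9,  σ² = 45/9 − (5/9)² = 380/81
E[S_9] = -2 + 9·(5/9) = 3

3


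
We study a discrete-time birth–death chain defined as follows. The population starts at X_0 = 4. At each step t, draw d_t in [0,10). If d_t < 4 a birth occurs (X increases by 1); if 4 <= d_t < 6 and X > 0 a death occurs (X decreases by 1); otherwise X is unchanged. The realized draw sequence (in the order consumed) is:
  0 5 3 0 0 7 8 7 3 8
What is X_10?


8

t=0: X=4, d=0 → birth, X_1=5
t=1: X=5, d=5 → death, X_2=4
t=2: X=4, d=3 → birth, X_3=5
t=3: X=5, d=0 → birth, X_4=6
t=4: X=6, d=0 → birth, X_5=7
t=5: X=7, d=7 → hold, X_6=7
t=6: X=7, d=8 → hold, X_7=7
t=7: X=7, d=7 → hold, X_8=7
t=8: X=7, d=3 → birth, X_9=8
t=9: X=8, d=8 → hold, X_10=8


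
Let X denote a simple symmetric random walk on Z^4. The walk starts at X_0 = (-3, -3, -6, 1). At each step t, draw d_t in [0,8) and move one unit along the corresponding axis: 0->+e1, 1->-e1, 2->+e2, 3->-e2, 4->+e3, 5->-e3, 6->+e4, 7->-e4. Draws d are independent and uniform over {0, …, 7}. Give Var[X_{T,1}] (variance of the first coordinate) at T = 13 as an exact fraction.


Outcome values over d=0..7: [1, -1, 0, 0, 0, 0, 0, 0]
Σy = 0, Σy² = 2, M = 8
μ = 0/8 = 0,  σ² = 2/8 − (0)² = 1/4
Independent increments: Var[X_13] = 13·σ² = 13·(1/4) = 13/4

13/4


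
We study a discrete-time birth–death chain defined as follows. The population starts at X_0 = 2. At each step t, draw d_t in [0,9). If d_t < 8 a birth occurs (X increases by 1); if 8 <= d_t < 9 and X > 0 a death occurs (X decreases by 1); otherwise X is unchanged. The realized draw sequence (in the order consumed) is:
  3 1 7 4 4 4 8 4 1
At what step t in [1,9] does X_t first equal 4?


2

t=0: X=2, d=3 → birth, X_1=3
t=1: X=3, d=1 → birth, X_2=4
t=2: X=4, d=7 → birth, X_3=5
t=3: X=5, d=4 → birth, X_4=6
t=4: X=6, d=4 → birth, X_5=7
t=5: X=7, d=4 → birth, X_6=8
t=6: X=8, d=8 → death, X_7=7
t=7: X=7, d=4 → birth, X_8=8
t=8: X=8, d=1 → birth, X_9=9


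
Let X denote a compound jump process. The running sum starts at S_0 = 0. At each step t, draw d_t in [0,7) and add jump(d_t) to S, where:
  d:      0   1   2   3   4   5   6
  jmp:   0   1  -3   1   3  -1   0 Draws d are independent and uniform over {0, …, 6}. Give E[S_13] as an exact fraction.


Outcome values over d=0..6: [0, 1, -3, 1, 3, -1, 0]
Σy = 1, Σy² = 21, M = 7
μ = 1/7 = 1/7,  σ² = 21/7 − (1/7)² = 146/49
E[S_13] = 0 + 13·(1/7) = 13/7

13/7


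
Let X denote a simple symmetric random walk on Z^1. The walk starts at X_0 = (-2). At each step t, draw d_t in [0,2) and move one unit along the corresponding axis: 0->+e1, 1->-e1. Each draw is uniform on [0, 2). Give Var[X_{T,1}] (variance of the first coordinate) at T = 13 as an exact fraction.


13

Outcome values over d=0..1: [1, -1]
Σy = 0, Σy² = 2, M = 2
μ = 0/2 = 0,  σ² = 2/2 − (0)² = 1
Independent increments: Var[X_13] = 13·σ² = 13·(1) = 13


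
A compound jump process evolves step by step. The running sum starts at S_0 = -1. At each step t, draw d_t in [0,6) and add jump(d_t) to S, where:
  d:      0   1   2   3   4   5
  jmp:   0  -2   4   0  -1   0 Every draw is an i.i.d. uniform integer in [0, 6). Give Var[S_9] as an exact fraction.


Outcome values over d=0..5: [0, -2, 4, 0, -1, 0]
Σy = 1, Σy² = 21, M = 6
μ = 1/6 = 1/6,  σ² = 21/6 − (1/6)² = 125/36
Independent increments: Var[S_9] = 9·σ² = 9·(125/36) = 125/4

125/4


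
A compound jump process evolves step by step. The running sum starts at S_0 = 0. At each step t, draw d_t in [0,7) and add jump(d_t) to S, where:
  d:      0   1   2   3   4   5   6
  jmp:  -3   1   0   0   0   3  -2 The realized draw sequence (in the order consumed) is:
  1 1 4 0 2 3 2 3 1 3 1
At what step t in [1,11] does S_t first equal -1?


t=0: S=0, d=1, jump=1, S_1=1
t=1: S=1, d=1, jump=1, S_2=2
t=2: S=2, d=4, jump=0, S_3=2
t=3: S=2, d=0, jump=-3, S_4=-1
t=4: S=-1, d=2, jump=0, S_5=-1
t=5: S=-1, d=3, jump=0, S_6=-1
t=6: S=-1, d=2, jump=0, S_7=-1
t=7: S=-1, d=3, jump=0, S_8=-1
t=8: S=-1, d=1, jump=1, S_9=0
t=9: S=0, d=3, jump=0, S_10=0
t=10: S=0, d=1, jump=1, S_11=1

4


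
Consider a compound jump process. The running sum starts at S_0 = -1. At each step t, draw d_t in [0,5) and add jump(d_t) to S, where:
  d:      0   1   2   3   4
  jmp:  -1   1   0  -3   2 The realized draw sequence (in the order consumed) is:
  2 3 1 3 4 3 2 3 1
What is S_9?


-9

t=0: S=-1, d=2, jump=0, S_1=-1
t=1: S=-1, d=3, jump=-3, S_2=-4
t=2: S=-4, d=1, jump=1, S_3=-3
t=3: S=-3, d=3, jump=-3, S_4=-6
t=4: S=-6, d=4, jump=2, S_5=-4
t=5: S=-4, d=3, jump=-3, S_6=-7
t=6: S=-7, d=2, jump=0, S_7=-7
t=7: S=-7, d=3, jump=-3, S_8=-10
t=8: S=-10, d=1, jump=1, S_9=-9


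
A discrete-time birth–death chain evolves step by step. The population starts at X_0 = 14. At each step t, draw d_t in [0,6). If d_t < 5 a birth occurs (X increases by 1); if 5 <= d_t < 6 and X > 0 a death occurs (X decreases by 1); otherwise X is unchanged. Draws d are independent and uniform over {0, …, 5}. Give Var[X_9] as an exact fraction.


5

X can drop by at most 1 per step and X_0 = 14 > T = 9, so X_t >= 14 − t >= 5 > 0 for every t <= 9: the floor at 0 (the 'and X > 0' condition) never binds. Hence X_9 = X_0 + Σ_{t<9} Y_t with i.i.d. increments Y_t = y(d_t) ∈ {+1, −1, 0}.
Outcome values over d=0..5: [1, 1, 1, 1, 1, -1]
Σy = 4, Σy² = 6, M = 6
μ = 4/6 = 2/3,  σ² = 6/6 − (2/3)² = 5/9
Independent increments: Var[X_9] = 9·σ² = 9·(5/9) = 5


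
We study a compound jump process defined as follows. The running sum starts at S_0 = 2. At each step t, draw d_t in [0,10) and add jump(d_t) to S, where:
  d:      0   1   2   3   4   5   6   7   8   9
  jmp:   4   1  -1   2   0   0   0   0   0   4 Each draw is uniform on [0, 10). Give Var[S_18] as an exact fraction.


Outcome values over d=0..9: [4, 1, -1, 2, 0, 0, 0, 0, 0, 4]
Σy = 10, Σy² = 38, M = 10
μ = 10/10 = 1,  σ² = 38/10 − (1)² = 14/5
Independent increments: Var[S_18] = 18·σ² = 18·(14/5) = 252/5

252/5


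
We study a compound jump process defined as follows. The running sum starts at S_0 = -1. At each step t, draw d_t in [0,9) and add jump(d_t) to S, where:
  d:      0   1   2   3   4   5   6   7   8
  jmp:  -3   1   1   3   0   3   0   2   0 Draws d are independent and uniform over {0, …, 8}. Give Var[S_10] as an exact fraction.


2480/81

Outcome values over d=0..8: [-3, 1, 1, 3, 0, 3, 0, 2, 0]
Σy = 7, Σy² = 33, M = 9
μ = 7/9 = 7/9,  σ² = 33/9 − (7/9)² = 248/81
Independent increments: Var[S_10] = 10·σ² = 10·(248/81) = 2480/81


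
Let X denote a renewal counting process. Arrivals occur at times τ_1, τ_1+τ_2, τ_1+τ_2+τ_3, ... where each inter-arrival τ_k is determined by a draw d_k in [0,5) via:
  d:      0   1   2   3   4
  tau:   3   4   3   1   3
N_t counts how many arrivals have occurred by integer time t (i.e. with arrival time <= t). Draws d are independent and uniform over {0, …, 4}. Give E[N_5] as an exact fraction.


4506/3125

Inter-arrival values over d=0..4: [3, 4, 3, 1, 3]
Each d has probability 1/5, so the pmf of τ is: f(1) = 1/5, f(3) = 3/5, f(4) = 1/5
Renewal equation for m(n) = E[N_n]: condition on τ_1 = k (if k <= n, one arrival plus a fresh copy on the remaining n−k steps): m(n) = F(n) + Σ_{k<=n} f(k)·m(n−k), where F(n) = P(τ <= n) and m(0) = 0
m(1) = F(1) = 1/5
m(2) = F(2) + f(1)·m(1) = 1/5 + 1/5·1/5 = 6/25
m(3) = F(3) + f(1)·m(2) = 4/5 + 1/5·6/25 = 106/125
m(4) = F(4) + f(1)·m(3) + f(3)·m(1) = 1 + 1/5·106/125 + 3/5·1/5 = 806/625
m(5) = F(5) + f(1)·m(4) + f(3)·m(2) + f(4)·m(1) = 1 + 1/5·806/625 + 3/5·6/25 + 1/5·1/5 = 4506/3125
E[N_5] = m(5) = 4506/3125


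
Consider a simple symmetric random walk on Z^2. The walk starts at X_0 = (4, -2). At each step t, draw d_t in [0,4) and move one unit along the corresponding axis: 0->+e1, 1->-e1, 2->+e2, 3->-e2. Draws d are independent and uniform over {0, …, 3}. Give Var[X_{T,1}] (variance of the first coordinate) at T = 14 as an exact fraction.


Outcome values over d=0..3: [1, -1, 0, 0]
Σy = 0, Σy² = 2, M = 4
μ = 0/4 = 0,  σ² = 2/4 − (0)² = 1/2
Independent increments: Var[X_14] = 14·σ² = 14·(1/2) = 7

7


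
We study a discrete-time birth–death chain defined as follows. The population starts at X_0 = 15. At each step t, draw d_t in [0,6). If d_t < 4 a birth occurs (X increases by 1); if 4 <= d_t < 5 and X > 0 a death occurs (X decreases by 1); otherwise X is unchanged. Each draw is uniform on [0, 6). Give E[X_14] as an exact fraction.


22

X can drop by at most 1 per step and X_0 = 15 > T = 14, so X_t >= 15 − t >= 1 > 0 for every t <= 14: the floor at 0 (the 'and X > 0' condition) never binds. Hence X_14 = X_0 + Σ_{t<14} Y_t with i.i.d. increments Y_t = y(d_t) ∈ {+1, −1, 0}.
Outcome values over d=0..5: [1, 1, 1, 1, -1, 0]
Σy = 3, Σy² = 5, M = 6
μ = 3/6 = 1/2,  σ² = 5/6 − (1/2)² = 7/12
E[X_14] = 15 + 14·(1/2) = 22


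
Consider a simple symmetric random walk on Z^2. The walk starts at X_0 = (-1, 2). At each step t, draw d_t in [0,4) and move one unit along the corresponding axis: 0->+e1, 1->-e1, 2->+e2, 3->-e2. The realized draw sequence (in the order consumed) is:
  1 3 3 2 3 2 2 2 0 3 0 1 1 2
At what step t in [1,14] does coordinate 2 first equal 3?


t=0: X=(-1, 2), d=1 → -e1, X_1=(-2, 2)
t=1: X=(-2, 2), d=3 → -e2, X_2=(-2, 1)
t=2: X=(-2, 1), d=3 → -e2, X_3=(-2, 0)
t=3: X=(-2, 0), d=2 → +e2, X_4=(-2, 1)
t=4: X=(-2, 1), d=3 → -e2, X_5=(-2, 0)
t=5: X=(-2, 0), d=2 → +e2, X_6=(-2, 1)
t=6: X=(-2, 1), d=2 → +e2, X_7=(-2, 2)
t=7: X=(-2, 2), d=2 → +e2, X_8=(-2, 3)
t=8: X=(-2, 3), d=0 → +e1, X_9=(-1, 3)
t=9: X=(-1, 3), d=3 → -e2, X_10=(-1, 2)
t=10: X=(-1, 2), d=0 → +e1, X_11=(0, 2)
t=11: X=(0, 2), d=1 → -e1, X_12=(-1, 2)
t=12: X=(-1, 2), d=1 → -e1, X_13=(-2, 2)
t=13: X=(-2, 2), d=2 → +e2, X_14=(-2, 3)

8
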